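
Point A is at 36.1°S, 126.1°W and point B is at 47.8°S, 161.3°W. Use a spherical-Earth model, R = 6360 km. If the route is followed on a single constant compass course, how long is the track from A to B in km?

Δψ = ln[tan(π/4+φ₂/2)/tan(π/4+φ₁/2)] = -0.2758;  Δφ = -0.2042 rad,  Δλ = -0.6144 rad
q = Δφ/Δψ = 0.7403
d = R·√(Δφ² + q²Δλ²) = 6360·0.49857 = 3171 km

3171 km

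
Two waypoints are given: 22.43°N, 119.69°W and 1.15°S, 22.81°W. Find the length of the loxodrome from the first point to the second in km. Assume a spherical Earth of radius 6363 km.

10816 km

Δψ = ln[tan(π/4+φ₂/2)/tan(π/4+φ₁/2)] = -0.4220;  Δφ = -0.4115 rad,  Δλ = +1.6909 rad
q = Δφ/Δψ = 0.9753
d = R·√(Δφ² + q²Δλ²) = 6363·1.69977 = 10816 km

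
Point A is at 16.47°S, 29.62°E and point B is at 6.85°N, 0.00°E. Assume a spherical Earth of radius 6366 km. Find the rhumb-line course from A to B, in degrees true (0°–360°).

308.5°

Δψ = ln[tan(π/4+φ₂/2)/tan(π/4+φ₁/2)] = +0.4113
Δλ = -0.5170 rad (taken the short way round)
course = atan2(Δλ, Δψ) = 308.51°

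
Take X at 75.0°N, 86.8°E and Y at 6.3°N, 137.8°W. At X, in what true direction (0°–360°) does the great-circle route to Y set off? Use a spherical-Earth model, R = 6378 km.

44.4°

N = sin Δλ·cos φ₂ = +0.6979;  D = cos φ₁ sin φ₂ − sin φ₁ cos φ₂ cos Δλ = +0.7120
initial course = atan2(N, D) = 44.43°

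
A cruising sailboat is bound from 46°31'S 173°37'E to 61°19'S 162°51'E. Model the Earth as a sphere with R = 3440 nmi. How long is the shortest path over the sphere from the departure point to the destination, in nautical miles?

964 nmi

Haversine: a = sin²(Δφ/2)+cos φ₁ cos φ₂ sin²(Δλ/2) = 0.01950;  σ = 2·atan2(√a,√(1−a))
σ = 16.052° → d = Rσ = 3440·0.28017 = 964 nmi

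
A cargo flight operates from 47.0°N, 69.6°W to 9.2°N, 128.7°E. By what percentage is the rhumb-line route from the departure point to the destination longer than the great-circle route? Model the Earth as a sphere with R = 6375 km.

Great circle: σ = 2.1203 rad → d_gc = Rσ = 13516.8 km
Rhumb: Δφ = -0.6597, Δλ = -2.8222, Δψ = -0.7704, q = Δφ/Δψ = 0.8564 → d_rh = R√(Δφ²+q²Δλ²) = 15971.5 km
Excess = (15971.5 − 13516.8) / 13516.8 = 2454.7 / 13516.8 = 18.16% ≈ 18.2%

18.2%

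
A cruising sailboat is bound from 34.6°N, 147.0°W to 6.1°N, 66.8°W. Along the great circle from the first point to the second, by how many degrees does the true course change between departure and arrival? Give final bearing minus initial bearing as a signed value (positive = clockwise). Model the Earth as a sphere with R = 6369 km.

+33.6°

Initial bearing θ₁ = atan2(sin Δλ cos φ₂, cos φ₁ sin φ₂ − sin φ₁ cos φ₂ cos Δλ) = 90.50°
Final bearing θ₂ = (initial bearing from the destination back to the start) + 180° = 124.13°
Δθ = θ₂ − θ₁ = +33.6°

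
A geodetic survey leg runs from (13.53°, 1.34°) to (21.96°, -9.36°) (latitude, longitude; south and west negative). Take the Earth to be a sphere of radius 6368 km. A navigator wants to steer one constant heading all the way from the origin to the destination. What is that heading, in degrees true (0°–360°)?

309.6°

Δψ = ln[tan(π/4+φ₂/2)/tan(π/4+φ₁/2)] = +0.1546
Δλ = -0.1868 rad (taken the short way round)
course = atan2(Δλ, Δψ) = 309.63°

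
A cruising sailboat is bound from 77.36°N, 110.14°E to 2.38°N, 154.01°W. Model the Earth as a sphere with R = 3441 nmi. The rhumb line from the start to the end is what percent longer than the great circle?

Great circle: σ = 1.5526 rad → d_gc = Rσ = 5342.4 nmi
Rhumb: Δφ = -1.3086, Δλ = +1.6729, Δψ = -2.1589, q = Δφ/Δψ = 0.6062 → d_rh = R√(Δφ²+q²Δλ²) = 5696.8 nmi
Excess = (5696.8 − 5342.4) / 5342.4 = 354.4 / 5342.4 = 6.63% ≈ 6.6%

6.6%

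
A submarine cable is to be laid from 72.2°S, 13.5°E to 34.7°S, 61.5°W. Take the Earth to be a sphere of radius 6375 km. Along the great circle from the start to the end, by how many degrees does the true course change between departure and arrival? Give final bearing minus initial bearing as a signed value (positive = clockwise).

+66.1°

Initial bearing θ₁ = atan2(sin Δλ cos φ₂, cos φ₁ sin φ₂ − sin φ₁ cos φ₂ cos Δλ) = 272.06°
Final bearing θ₂ = (initial bearing from the destination back to the start) + 180° = 338.19°
Δθ = θ₂ − θ₁ = +66.1°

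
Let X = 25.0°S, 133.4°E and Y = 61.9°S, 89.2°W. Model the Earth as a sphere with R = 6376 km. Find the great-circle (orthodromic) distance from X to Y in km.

Haversine: a = sin²(Δφ/2)+cos φ₁ cos φ₂ sin²(Δλ/2) = 0.47071;  σ = 2·atan2(√a,√(1−a))
σ = 86.642° → d = Rσ = 6376·1.51219 = 9642 km

9642 km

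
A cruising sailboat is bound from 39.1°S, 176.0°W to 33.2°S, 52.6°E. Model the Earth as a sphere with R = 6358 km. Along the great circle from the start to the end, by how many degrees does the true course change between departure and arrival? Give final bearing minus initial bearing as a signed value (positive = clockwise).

Initial bearing θ₁ = atan2(sin Δλ cos φ₂, cos φ₁ sin φ₂ − sin φ₁ cos φ₂ cos Δλ) = 219.04°
Final bearing θ₂ = (initial bearing from the destination back to the start) + 180° = 324.25°
Δθ = θ₂ − θ₁ = +105.2°

+105.2°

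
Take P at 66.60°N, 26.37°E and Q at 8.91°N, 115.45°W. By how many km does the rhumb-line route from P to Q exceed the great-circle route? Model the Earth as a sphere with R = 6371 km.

Great circle: cos σ = sin φ₁ sin φ₂ + cos φ₁ cos φ₂ cos Δλ,  σ = 1.7378 rad → d_gc = 11071.8 km
Rhumb line: Δψ = -1.4185, q = Δφ/Δψ = 0.7098, d_rh = R√(Δφ²+q²Δλ²) = 12901.7 km
Excess = 12901.7 − 11071.8 = 1829.9 ≈ 1830 km

1830 km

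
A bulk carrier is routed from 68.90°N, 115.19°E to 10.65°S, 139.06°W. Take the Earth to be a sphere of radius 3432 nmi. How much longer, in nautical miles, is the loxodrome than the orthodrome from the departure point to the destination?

Great circle: cos σ = sin φ₁ sin φ₂ + cos φ₁ cos φ₂ cos Δλ,  σ = 1.8426 rad → d_gc = 6323.74 nmi
Rhumb line: Δψ = -1.8677, q = Δφ/Δψ = 0.7434, d_rh = R√(Δφ²+q²Δλ²) = 6699.22 nmi
Excess = 6699.22 − 6323.74 = 375.48 ≈ 375 nmi

375 nmi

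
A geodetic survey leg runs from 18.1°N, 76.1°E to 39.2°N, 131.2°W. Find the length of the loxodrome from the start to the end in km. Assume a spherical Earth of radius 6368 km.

14943 km

Rhumb course C = atan2(Δλ, Δψ) with Δψ = ln[tan(π/4+φ₂/2)/tan(π/4+φ₁/2)] = +0.4235, Δλ = +2.6651 → C = 80.97°
d = R·|Δφ| / |cos C| = 6368·0.36826 / 0.15693 = 14943 km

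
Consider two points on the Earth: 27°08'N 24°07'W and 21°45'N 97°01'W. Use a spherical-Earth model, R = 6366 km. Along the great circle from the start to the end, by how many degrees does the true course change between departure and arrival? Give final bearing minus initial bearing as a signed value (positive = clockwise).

-34.0°

At departure: θ₁ = atan2(sin Δλ cos φ₂, cos φ₁ sin φ₂ − sin φ₁ cos φ₂ cos Δλ) = 283.02°
At arrival: θ₂ = atan2(sin Δλ cos φ₁, −cos φ₂ sin φ₁ + sin φ₂ cos φ₁ cos Δλ) = 248.99°
Δθ = θ₂ − θ₁ = -34.0°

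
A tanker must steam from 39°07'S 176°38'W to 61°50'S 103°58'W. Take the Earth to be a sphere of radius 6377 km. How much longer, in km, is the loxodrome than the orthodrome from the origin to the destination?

Great circle: cos σ = sin φ₁ sin φ₂ + cos φ₁ cos φ₂ cos Δλ,  σ = 0.8429 rad → d_gc = 5375.2 km
Rhumb line: Δψ = -0.6399, q = Δφ/Δψ = 0.6196, d_rh = R√(Δφ²+q²Δλ²) = 5612.9 km
Excess = 5612.9 − 5375.2 = 237.7 ≈ 238 km

238 km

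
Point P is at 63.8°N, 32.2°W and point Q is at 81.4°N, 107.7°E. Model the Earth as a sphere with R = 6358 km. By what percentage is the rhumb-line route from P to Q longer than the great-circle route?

26.2%

Great circle: σ = 0.5796 rad → d_gc = Rσ = 3685.2 km
Rhumb: Δφ = +0.3072, Δλ = +2.4417, Δψ = +1.1298, q = Δφ/Δψ = 0.2719 → d_rh = R√(Δφ²+q²Δλ²) = 4651.0 km
Excess = (4651.0 − 3685.2) / 3685.2 = 965.8 / 3685.2 = 26.21% ≈ 26.2%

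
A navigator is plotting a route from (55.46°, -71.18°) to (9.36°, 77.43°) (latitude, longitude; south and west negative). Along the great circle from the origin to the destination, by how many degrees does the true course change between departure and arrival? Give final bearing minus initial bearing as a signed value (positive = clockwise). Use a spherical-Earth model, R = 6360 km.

Initial bearing θ₁ = atan2(sin Δλ cos φ₂, cos φ₁ sin φ₂ − sin φ₁ cos φ₂ cos Δλ) = 33.18°
Final bearing θ₂ = (initial bearing from the destination back to the start) + 180° = 161.67°
Δθ = θ₂ − θ₁ = +128.5°

+128.5°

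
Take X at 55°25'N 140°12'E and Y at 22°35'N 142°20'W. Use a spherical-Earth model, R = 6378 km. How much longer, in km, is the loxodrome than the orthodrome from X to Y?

258 km

Great circle: cos σ = sin φ₁ sin φ₂ + cos φ₁ cos φ₂ cos Δλ,  σ = 1.1264 rad → d_gc = 7184.3 km
Rhumb line: Δψ = -0.7622, q = Δφ/Δψ = 0.7518, d_rh = R√(Δφ²+q²Δλ²) = 7442.6 km
Excess = 7442.6 − 7184.3 = 258.3 ≈ 258 km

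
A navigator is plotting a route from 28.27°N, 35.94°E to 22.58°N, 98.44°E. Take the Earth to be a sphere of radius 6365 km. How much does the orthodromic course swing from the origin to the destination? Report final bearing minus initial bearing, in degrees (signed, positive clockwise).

Initial bearing θ₁ = atan2(sin Δλ cos φ₂, cos φ₁ sin φ₂ − sin φ₁ cos φ₂ cos Δλ) = 80.56°
Final bearing θ₂ = (initial bearing from the destination back to the start) + 180° = 109.79°
Δθ = θ₂ − θ₁ = +29.2°

+29.2°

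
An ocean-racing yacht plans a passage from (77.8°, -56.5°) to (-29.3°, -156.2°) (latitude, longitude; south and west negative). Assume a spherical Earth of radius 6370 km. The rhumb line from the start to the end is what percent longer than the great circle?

4.8%

Great circle: σ = 2.1053 rad → d_gc = Rσ = 13410.5 km
Rhumb: Δφ = -1.8692, Δλ = -1.7401, Δψ = -2.7714, q = Δφ/Δψ = 0.6745 → d_rh = R√(Δφ²+q²Δλ²) = 14059.6 km
Excess = (14059.6 − 13410.5) / 13410.5 = 649.1 / 13410.5 = 4.84% ≈ 4.8%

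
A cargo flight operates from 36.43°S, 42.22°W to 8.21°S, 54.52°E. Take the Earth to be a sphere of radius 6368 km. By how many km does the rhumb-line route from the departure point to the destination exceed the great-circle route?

Great circle: cos σ = sin φ₁ sin φ₂ + cos φ₁ cos φ₂ cos Δλ,  σ = 1.5795 rad → d_gc = 10058.0 km
Rhumb line: Δψ = +0.5398, q = Δφ/Δψ = 0.9124, d_rh = R√(Δφ²+q²Δλ²) = 10299.7 km
Excess = 10299.7 − 10058.0 = 241.7 ≈ 242 km

242 km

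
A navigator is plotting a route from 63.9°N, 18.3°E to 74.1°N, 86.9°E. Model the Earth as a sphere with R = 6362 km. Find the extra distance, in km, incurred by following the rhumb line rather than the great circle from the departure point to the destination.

Great circle: cos σ = sin φ₁ sin φ₂ + cos φ₁ cos φ₂ cos Δλ,  σ = 0.4332 rad → d_gc = 2755.7 km
Rhumb line: Δψ = +0.5067, q = Δφ/Δψ = 0.3514, d_rh = R√(Δφ²+q²Δλ²) = 2906.1 km
Excess = 2906.1 − 2755.7 = 150.4 ≈ 150 km

150 km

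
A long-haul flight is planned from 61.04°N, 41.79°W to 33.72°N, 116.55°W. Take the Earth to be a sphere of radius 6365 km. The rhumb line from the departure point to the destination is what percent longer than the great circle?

Great circle: σ = 0.9378 rad → d_gc = Rσ = 5968.93 km
Rhumb: Δφ = -0.4768, Δλ = -1.3048, Δψ = -0.7281, q = Δφ/Δψ = 0.6549 → d_rh = R√(Δφ²+q²Δλ²) = 6228.57 km
Excess = (6228.57 − 5968.93) / 5968.93 = 259.64 / 5968.93 = 4.3499% ≈ 4.3%

4.3%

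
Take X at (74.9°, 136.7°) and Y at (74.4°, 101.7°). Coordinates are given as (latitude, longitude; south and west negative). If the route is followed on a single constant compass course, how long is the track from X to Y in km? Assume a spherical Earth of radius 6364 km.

Δψ = ln[tan(π/4+φ₂/2)/tan(π/4+φ₁/2)] = -0.0330;  Δφ = -0.0087 rad,  Δλ = -0.6109 rad
q = Δφ/Δψ = 0.2647
d = R·√(Δφ² + q²Δλ²) = 6364·0.16193 = 1030 km

1030 km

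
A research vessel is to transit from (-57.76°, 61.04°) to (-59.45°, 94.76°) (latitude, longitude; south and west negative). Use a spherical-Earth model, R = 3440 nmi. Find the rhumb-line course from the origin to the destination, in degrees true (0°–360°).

Δψ = ln[tan(π/4+φ₂/2)/tan(π/4+φ₁/2)] = -0.0566
Δλ = +0.5885 rad (taken the short way round)
course = atan2(Δλ, Δψ) = 95.50°

95.5°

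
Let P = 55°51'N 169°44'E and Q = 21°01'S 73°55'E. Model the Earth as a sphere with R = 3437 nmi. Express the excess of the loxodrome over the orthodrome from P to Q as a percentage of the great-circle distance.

2.1%

Great circle: σ = 1.9283 rad → d_gc = Rσ = 6627.5 nmi
Rhumb: Δφ = -1.3416, Δλ = -1.6723, Δψ = -1.5557, q = Δφ/Δψ = 0.8624 → d_rh = R√(Δφ²+q²Δλ²) = 6769.8 nmi
Excess = (6769.8 − 6627.5) / 6627.5 = 142.3 / 6627.5 = 2.147% ≈ 2.1%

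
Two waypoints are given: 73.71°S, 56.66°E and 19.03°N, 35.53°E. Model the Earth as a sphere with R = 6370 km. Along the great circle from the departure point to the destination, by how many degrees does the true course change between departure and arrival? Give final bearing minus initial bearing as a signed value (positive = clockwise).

Initial bearing θ₁ = atan2(sin Δλ cos φ₂, cos φ₁ sin φ₂ − sin φ₁ cos φ₂ cos Δλ) = 340.03°
Final bearing θ₂ = (initial bearing from the destination back to the start) + 180° = 354.18°
Δθ = θ₂ − θ₁ = +14.2°

+14.2°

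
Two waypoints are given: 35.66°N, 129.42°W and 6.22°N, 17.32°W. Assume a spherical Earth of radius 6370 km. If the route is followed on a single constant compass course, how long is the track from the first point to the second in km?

11930 km

Rhumb course C = atan2(Δλ, Δψ) with Δψ = ln[tan(π/4+φ₂/2)/tan(π/4+φ₁/2)] = -0.5582, Δλ = +1.9565 → C = 105.92°
d = R·|Δφ| / |cos C| = 6370·0.51382 / 0.27435 = 11930 km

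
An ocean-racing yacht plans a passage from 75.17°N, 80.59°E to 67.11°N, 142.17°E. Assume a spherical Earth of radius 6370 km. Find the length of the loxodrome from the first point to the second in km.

Δψ = ln[tan(π/4+φ₂/2)/tan(π/4+φ₁/2)] = -0.4419;  Δφ = -0.1407 rad,  Δλ = +1.0748 rad
q = Δφ/Δψ = 0.3184
d = R·√(Δφ² + q²Δλ²) = 6370·0.36995 = 2357 km

2357 km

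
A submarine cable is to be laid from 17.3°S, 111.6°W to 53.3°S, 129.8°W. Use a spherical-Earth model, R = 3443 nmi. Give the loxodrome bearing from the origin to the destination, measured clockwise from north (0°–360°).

201.7°

Meridional parts: M(φ₁)=-0.3066, M(φ₂)=-1.1036 → ΔM = -0.7969;  Δλ = -0.3176 rad
tan C = Δλ / ΔM = +0.3986 → C = 201.73°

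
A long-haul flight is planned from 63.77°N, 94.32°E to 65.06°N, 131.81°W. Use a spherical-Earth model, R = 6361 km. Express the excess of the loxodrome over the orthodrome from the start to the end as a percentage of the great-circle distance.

Great circle: σ = 0.8173 rad → d_gc = Rσ = 5198.6 km
Rhumb: Δφ = +0.0225, Δλ = +2.3365, Δψ = +0.0521, q = Δφ/Δψ = 0.4318 → d_rh = R√(Δφ²+q²Δλ²) = 6418.6 km
Excess = (6418.6 − 5198.6) / 5198.6 = 1220.0 / 5198.6 = 23.47% ≈ 23.5%

23.5%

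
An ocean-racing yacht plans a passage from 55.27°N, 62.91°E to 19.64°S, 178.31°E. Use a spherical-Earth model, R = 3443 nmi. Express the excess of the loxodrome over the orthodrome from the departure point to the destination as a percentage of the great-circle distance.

Great circle: σ = 2.1018 rad → d_gc = Rσ = 7236.4 nmi
Rhumb: Δφ = -1.3074, Δλ = +2.0141, Δψ = -1.5122, q = Δφ/Δψ = 0.8646 → d_rh = R√(Δφ²+q²Δλ²) = 7497.4 nmi
Excess = (7497.4 − 7236.4) / 7236.4 = 261.0 / 7236.4 = 3.61% ≈ 3.6%

3.6%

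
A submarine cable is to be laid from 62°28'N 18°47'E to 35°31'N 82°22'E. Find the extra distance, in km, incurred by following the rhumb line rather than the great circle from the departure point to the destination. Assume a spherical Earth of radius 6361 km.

Great circle: cos σ = sin φ₁ sin φ₂ + cos φ₁ cos φ₂ cos Δλ,  σ = 0.8196 rad → d_gc = 5213.2 km
Rhumb line: Δψ = -0.7426, q = Δφ/Δψ = 0.6334, d_rh = R√(Δφ²+q²Δλ²) = 5380.0 km
Excess = 5380.0 − 5213.2 = 166.8 ≈ 167 km

167 km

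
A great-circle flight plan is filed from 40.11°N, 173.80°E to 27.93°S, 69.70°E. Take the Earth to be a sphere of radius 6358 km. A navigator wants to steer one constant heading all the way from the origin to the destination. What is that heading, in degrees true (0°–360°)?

235.0°

Meridional parts: M(φ₁)=+0.7654, M(φ₂)=-0.5080 → ΔM = -1.2734;  Δλ = -1.8169 rad
tan C = Δλ / ΔM = +1.4268 → C = 234.97°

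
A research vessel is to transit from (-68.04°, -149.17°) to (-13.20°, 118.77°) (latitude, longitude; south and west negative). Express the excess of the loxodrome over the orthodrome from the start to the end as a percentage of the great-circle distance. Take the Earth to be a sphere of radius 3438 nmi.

6.0%

Great circle: σ = 1.3708 rad → d_gc = Rσ = 4712.7 nmi
Rhumb: Δφ = +0.9571, Δλ = -1.6068, Δψ = +1.4074, q = Δφ/Δψ = 0.6801 → d_rh = R√(Δφ²+q²Δλ²) = 4994.2 nmi
Excess = (4994.2 − 4712.7) / 4712.7 = 281.5 / 4712.7 = 5.97% ≈ 6.0%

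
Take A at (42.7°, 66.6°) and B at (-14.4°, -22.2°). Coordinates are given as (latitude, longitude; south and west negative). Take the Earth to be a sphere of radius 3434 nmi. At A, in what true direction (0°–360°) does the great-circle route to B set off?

258.5°

θ = atan2( sin Δλ·cos φ₂ ,  cos φ₁ sin φ₂ − sin φ₁ cos φ₂ cos Δλ )
  = atan2(-0.9684, -0.1965) = 258.53°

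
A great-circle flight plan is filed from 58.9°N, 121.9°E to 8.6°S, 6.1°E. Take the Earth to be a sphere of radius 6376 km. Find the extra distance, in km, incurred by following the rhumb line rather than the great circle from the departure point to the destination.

Great circle: cos σ = sin φ₁ sin φ₂ + cos φ₁ cos φ₂ cos Δλ,  σ = 1.9287 rad → d_gc = 12297.49 km
Rhumb line: Δψ = -1.4298, q = Δφ/Δψ = 0.8239, d_rh = R√(Δφ²+q²Δλ²) = 13006.01 km
Excess = 13006.01 − 12297.49 = 708.52 ≈ 709 km

709 km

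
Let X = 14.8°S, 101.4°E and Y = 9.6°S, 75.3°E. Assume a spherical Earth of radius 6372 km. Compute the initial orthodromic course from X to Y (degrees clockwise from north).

N = sin Δλ·cos φ₂ = -0.4338;  D = cos φ₁ sin φ₂ − sin φ₁ cos φ₂ cos Δλ = +0.0649
initial course = atan2(N, D) = 278.52°

278.5°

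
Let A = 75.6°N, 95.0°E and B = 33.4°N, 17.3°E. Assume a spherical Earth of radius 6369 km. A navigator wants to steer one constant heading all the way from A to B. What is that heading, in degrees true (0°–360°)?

Δψ = ln[tan(π/4+φ₂/2)/tan(π/4+φ₁/2)] = -1.4498
Δλ = -1.3561 rad (taken the short way round)
course = atan2(Δλ, Δψ) = 223.09°

223.1°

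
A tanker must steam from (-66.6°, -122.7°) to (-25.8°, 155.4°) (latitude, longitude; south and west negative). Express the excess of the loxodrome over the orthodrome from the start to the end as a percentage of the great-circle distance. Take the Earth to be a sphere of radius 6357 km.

Great circle: σ = 1.1042 rad → d_gc = Rσ = 7019.6 km
Rhumb: Δφ = +0.7121, Δλ = -1.4294, Δψ = +1.1083, q = Δφ/Δψ = 0.6425 → d_rh = R√(Δφ²+q²Δλ²) = 7387.9 km
Excess = (7387.9 − 7019.6) / 7019.6 = 368.3 / 7019.6 = 5.247% ≈ 5.2%

5.2%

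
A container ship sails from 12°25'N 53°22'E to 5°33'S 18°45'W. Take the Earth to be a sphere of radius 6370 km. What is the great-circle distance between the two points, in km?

Haversine: a = sin²(Δφ/2)+cos φ₁ cos φ₂ sin²(Δλ/2) = 0.36115;  σ = 2·atan2(√a,√(1−a))
σ = 73.877° → d = Rσ = 6370·1.28940 = 8213 km

8213 km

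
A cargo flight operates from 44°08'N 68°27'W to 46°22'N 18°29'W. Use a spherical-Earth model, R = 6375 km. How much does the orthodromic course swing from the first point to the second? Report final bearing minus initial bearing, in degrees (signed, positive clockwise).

Initial bearing θ₁ = atan2(sin Δλ cos φ₂, cos φ₁ sin φ₂ − sin φ₁ cos φ₂ cos Δλ) = 68.29°
Final bearing θ₂ = (initial bearing from the destination back to the start) + 180° = 104.91°
Δθ = θ₂ − θ₁ = +36.6°

+36.6°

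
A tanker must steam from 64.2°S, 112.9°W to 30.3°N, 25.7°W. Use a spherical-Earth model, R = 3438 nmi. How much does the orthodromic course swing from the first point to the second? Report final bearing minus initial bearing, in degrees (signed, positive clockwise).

Initial bearing θ₁ = atan2(sin Δλ cos φ₂, cos φ₁ sin φ₂ − sin φ₁ cos φ₂ cos Δλ) = 73.37°
Final bearing θ₂ = (initial bearing from the destination back to the start) + 180° = 28.88°
Δθ = θ₂ − θ₁ = -44.5°

-44.5°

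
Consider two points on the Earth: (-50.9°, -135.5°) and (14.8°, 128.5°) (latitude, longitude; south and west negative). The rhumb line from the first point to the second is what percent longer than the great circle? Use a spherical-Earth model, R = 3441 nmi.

Great circle: σ = 1.8359 rad → d_gc = Rσ = 6317.2 nmi
Rhumb: Δφ = +1.1467, Δλ = -1.6755, Δψ = +1.2966, q = Δφ/Δψ = 0.8844 → d_rh = R√(Δφ²+q²Δλ²) = 6447.3 nmi
Excess = (6447.3 − 6317.2) / 6317.2 = 130.1 / 6317.2 = 2.06% ≈ 2.1%

2.1%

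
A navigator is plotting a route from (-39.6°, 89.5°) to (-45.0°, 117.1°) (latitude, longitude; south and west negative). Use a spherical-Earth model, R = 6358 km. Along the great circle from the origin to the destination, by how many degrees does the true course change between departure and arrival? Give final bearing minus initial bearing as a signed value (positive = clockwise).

-18.8°

Initial bearing θ₁ = atan2(sin Δλ cos φ₂, cos φ₁ sin φ₂ − sin φ₁ cos φ₂ cos Δλ) = 113.93°
Final bearing θ₂ = (initial bearing from the destination back to the start) + 180° = 95.14°
Δθ = θ₂ − θ₁ = -18.8°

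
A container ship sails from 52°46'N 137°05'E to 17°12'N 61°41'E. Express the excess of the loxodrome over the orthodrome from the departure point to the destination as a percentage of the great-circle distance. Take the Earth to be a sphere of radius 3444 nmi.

Great circle: σ = 1.1798 rad → d_gc = Rσ = 4063.1 nmi
Rhumb: Δφ = -0.6208, Δλ = -1.3160, Δψ = -0.7833, q = Δφ/Δψ = 0.7925 → d_rh = R√(Δφ²+q²Δλ²) = 4179.9 nmi
Excess = (4179.9 − 4063.1) / 4063.1 = 116.8 / 4063.1 = 2.87% ≈ 2.9%

2.9%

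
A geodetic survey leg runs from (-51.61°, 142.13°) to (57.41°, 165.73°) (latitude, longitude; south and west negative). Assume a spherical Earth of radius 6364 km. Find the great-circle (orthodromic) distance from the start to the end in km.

12298 km

Haversine: a = sin²(Δφ/2)+cos φ₁ cos φ₂ sin²(Δλ/2) = 0.67694;  σ = 2·atan2(√a,√(1−a))
σ = 110.724° → d = Rσ = 6364·1.93251 = 12298 km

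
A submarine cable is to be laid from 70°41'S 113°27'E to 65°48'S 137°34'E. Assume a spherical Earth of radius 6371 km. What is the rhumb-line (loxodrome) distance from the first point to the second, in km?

1129 km

Rhumb course C = atan2(Δλ, Δψ) with Δψ = ln[tan(π/4+φ₂/2)/tan(π/4+φ₁/2)] = +0.2309, Δλ = +0.4209 → C = 61.26°
d = R·|Δφ| / |cos C| = 6371·0.08523 / 0.48091 = 1129 km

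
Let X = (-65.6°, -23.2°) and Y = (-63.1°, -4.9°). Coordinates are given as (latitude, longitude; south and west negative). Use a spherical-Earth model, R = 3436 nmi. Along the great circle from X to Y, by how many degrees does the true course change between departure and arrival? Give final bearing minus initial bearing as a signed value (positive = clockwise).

-16.5°

Initial bearing θ₁ = atan2(sin Δλ cos φ₂, cos φ₁ sin φ₂ − sin φ₁ cos φ₂ cos Δλ) = 80.89°
Final bearing θ₂ = (initial bearing from the destination back to the start) + 180° = 64.36°
Δθ = θ₂ − θ₁ = -16.5°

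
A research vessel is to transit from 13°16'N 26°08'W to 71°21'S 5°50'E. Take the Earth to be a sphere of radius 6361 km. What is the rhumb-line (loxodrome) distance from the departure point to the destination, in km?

9739 km

Rhumb course C = atan2(Δλ, Δψ) with Δψ = ln[tan(π/4+φ₂/2)/tan(π/4+φ₁/2)] = -2.0403, Δλ = +0.5579 → C = 164.71°
d = R·|Δφ| / |cos C| = 6361·1.47684 / 0.96459 = 9739 km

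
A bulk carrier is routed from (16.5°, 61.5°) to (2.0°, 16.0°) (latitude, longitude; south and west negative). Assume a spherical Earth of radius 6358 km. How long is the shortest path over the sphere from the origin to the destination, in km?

5219 km

cos σ = sin φ₁ sin φ₂ + cos φ₁ cos φ₂ cos Δλ
      = sin(16.50°)sin(2.00°) + cos(16.50°)cos(2.00°)cos(-45.50°) = 0.6815
σ = 47.035° → d = Rσ = 6358·0.82092 = 5219 km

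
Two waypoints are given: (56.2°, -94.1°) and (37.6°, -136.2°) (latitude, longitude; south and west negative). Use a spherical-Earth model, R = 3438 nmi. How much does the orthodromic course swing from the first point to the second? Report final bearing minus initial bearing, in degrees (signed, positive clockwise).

Initial bearing θ₁ = atan2(sin Δλ cos φ₂, cos φ₁ sin φ₂ − sin φ₁ cos φ₂ cos Δλ) = 254.32°
Final bearing θ₂ = (initial bearing from the destination back to the start) + 180° = 222.53°
Δθ = θ₂ − θ₁ = -31.8°

-31.8°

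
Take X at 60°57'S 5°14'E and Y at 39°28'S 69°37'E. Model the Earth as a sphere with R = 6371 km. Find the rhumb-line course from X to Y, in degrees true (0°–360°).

Δψ = ln[tan(π/4+φ₂/2)/tan(π/4+φ₁/2)] = +0.5998
Δλ = +1.1237 rad (taken the short way round)
course = atan2(Δλ, Δψ) = 61.91°

61.9°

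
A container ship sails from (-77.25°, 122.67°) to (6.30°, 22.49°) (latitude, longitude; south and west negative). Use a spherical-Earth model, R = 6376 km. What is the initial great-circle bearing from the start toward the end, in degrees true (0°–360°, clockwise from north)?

261.4°

N = sin Δλ·cos φ₂ = -0.9783;  D = cos φ₁ sin φ₂ − sin φ₁ cos φ₂ cos Δλ = -0.1471
initial course = atan2(N, D) = 261.45°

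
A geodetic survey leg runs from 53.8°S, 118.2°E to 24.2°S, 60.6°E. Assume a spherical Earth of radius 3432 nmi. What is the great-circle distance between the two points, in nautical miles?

3098 nmi

Haversine: a = sin²(Δφ/2)+cos φ₁ cos φ₂ sin²(Δλ/2) = 0.19028;  σ = 2·atan2(√a,√(1−a))
σ = 51.725° → d = Rσ = 3432·0.90276 = 3098 nmi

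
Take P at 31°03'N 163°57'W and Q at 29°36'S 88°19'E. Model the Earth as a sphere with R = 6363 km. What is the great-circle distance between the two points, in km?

13193 km

cos σ = sin φ₁ sin φ₂ + cos φ₁ cos φ₂ cos Δλ
      = sin(31.05°)sin(-29.60°) + cos(31.05°)cos(-29.60°)cos(-107.73°) = -0.4817
σ = 118.794° → d = Rσ = 6363·2.07334 = 13193 km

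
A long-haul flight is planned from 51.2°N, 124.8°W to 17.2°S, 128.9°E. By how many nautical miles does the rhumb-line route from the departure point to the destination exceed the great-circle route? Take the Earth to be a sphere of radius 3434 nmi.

Great circle: cos σ = sin φ₁ sin φ₂ + cos φ₁ cos φ₂ cos Δλ,  σ = 1.9806 rad → d_gc = 6801.5 nmi
Rhumb line: Δψ = -1.3485, q = Δφ/Δψ = 0.8853, d_rh = R√(Δφ²+q²Δλ²) = 6972.7 nmi
Excess = 6972.7 − 6801.5 = 171.2 ≈ 171 nmi

171 nmi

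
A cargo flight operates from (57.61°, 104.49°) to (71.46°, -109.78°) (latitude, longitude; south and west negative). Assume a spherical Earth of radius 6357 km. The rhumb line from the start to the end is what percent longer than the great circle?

Great circle: σ = 0.8502 rad → d_gc = Rσ = 5404.7 km
Rhumb: Δφ = +0.2417, Δλ = +2.5435, Δψ = +0.5763, q = Δφ/Δψ = 0.4195 → d_rh = R√(Δφ²+q²Δλ²) = 6954.1 km
Excess = (6954.1 − 5404.7) / 5404.7 = 1549.4 / 5404.7 = 28.67% ≈ 28.7%

28.7%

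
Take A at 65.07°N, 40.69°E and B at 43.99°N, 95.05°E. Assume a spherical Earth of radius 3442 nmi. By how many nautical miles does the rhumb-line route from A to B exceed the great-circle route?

57 nmi

Great circle: cos σ = sin φ₁ sin φ₂ + cos φ₁ cos φ₂ cos Δλ,  σ = 0.6325 rad → d_gc = 2177.2 nmi
Rhumb line: Δψ = -0.6527, q = Δφ/Δψ = 0.5637, d_rh = R√(Δφ²+q²Δλ²) = 2234.3 nmi
Excess = 2234.3 − 2177.2 = 57.1 ≈ 57 nmi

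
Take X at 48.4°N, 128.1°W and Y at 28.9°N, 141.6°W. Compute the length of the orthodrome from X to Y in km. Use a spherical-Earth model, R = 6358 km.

2451 km

Haversine: a = sin²(Δφ/2)+cos φ₁ cos φ₂ sin²(Δλ/2) = 0.03671;  σ = 2·atan2(√a,√(1−a))
σ = 22.092° → d = Rσ = 6358·0.38558 = 2451 km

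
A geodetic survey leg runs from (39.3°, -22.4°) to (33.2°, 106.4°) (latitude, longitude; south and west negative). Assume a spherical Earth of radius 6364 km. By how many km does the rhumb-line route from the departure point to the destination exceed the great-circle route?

Great circle: cos σ = sin φ₁ sin φ₂ + cos φ₁ cos φ₂ cos Δλ,  σ = 1.6298 rad → d_gc = 10371.8 km
Rhumb line: Δψ = -0.1321, q = Δφ/Δψ = 0.8057, d_rh = R√(Δφ²+q²Δλ²) = 11545.7 km
Excess = 11545.7 − 10371.8 = 1173.9 ≈ 1174 km

1174 km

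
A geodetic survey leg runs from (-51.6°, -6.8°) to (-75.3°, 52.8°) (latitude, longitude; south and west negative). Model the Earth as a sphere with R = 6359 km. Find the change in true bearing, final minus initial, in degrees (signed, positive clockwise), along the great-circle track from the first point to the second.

At departure: θ₁ = atan2(sin Δλ cos φ₂, cos φ₁ sin φ₂ − sin φ₁ cos φ₂ cos Δλ) = 156.37°
At arrival: θ₂ = atan2(sin Δλ cos φ₁, −cos φ₂ sin φ₁ + sin φ₂ cos φ₁ cos Δλ) = 101.11°
Δθ = θ₂ − θ₁ = -55.3°

-55.3°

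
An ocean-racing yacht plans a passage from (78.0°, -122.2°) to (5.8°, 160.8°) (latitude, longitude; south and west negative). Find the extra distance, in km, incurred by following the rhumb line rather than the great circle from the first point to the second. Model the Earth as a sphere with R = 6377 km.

Great circle: cos σ = sin φ₁ sin φ₂ + cos φ₁ cos φ₂ cos Δλ,  σ = 1.4249 rad → d_gc = 9086.6 km
Rhumb line: Δψ = -2.1514, q = Δφ/Δψ = 0.5857, d_rh = R√(Δφ²+q²Δλ²) = 9474.8 km
Excess = 9474.8 − 9086.6 = 388.2 ≈ 388 km

388 km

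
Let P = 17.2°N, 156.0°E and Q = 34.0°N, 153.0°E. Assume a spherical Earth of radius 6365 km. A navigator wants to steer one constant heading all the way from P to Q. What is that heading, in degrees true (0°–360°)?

Δψ = ln[tan(π/4+φ₂/2)/tan(π/4+φ₁/2)] = +0.3268
Δλ = -0.0524 rad (taken the short way round)
course = atan2(Δλ, Δψ) = 350.90°

350.9°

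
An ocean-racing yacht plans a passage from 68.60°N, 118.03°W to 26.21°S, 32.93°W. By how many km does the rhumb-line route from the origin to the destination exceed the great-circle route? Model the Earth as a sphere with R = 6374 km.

Great circle: cos σ = sin φ₁ sin φ₂ + cos φ₁ cos φ₂ cos Δλ,  σ = 1.9641 rad → d_gc = 12519.23 km
Rhumb line: Δψ = -2.1406, q = Δφ/Δψ = 0.7730, d_rh = R√(Δφ²+q²Δλ²) = 12837.74 km
Excess = 12837.74 − 12519.23 = 318.51 ≈ 319 km

319 km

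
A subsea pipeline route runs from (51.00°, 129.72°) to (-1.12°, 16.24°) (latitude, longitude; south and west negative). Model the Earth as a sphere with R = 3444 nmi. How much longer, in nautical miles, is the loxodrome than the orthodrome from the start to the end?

314 nmi

Great circle: cos σ = sin φ₁ sin φ₂ + cos φ₁ cos φ₂ cos Δλ,  σ = 1.8399 rad → d_gc = 6336.7 nmi
Rhumb line: Δψ = -1.0577, q = Δφ/Δψ = 0.8601, d_rh = R√(Δφ²+q²Δλ²) = 6650.8 nmi
Excess = 6650.8 − 6336.7 = 314.1 ≈ 314 nmi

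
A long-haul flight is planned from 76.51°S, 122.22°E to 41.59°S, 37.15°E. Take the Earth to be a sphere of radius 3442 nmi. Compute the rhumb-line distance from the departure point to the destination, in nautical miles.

Δψ = ln[tan(π/4+φ₂/2)/tan(π/4+φ₁/2)] = +1.3352;  Δφ = +0.6095 rad,  Δλ = -1.4848 rad
q = Δφ/Δψ = 0.4565
d = R·√(Δφ² + q²Δλ²) = 3442·0.91146 = 3137 nmi

3137 nmi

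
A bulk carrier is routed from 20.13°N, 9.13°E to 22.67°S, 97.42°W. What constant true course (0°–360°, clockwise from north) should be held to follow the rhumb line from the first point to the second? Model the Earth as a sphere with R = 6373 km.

Meridional parts: M(φ₁)=+0.3588, M(φ₂)=-0.4064 → ΔM = -0.7652;  Δλ = -1.8596 rad
tan C = Δλ / ΔM = +2.4303 → C = 247.63°

247.6°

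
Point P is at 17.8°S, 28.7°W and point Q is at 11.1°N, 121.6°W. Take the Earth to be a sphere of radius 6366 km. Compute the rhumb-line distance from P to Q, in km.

Rhumb course C = atan2(Δλ, Δψ) with Δψ = ln[tan(π/4+φ₂/2)/tan(π/4+φ₁/2)] = +0.5107, Δλ = -1.6214 → C = 287.48°
d = R·|Δφ| / |cos C| = 6366·0.50440 / 0.30045 = 10687 km

10687 km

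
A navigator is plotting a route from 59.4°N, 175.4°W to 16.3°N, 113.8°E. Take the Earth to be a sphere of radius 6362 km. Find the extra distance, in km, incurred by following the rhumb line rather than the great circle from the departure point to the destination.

212 km

Great circle: cos σ = sin φ₁ sin φ₂ + cos φ₁ cos φ₂ cos Δλ,  σ = 1.1568 rad → d_gc = 7359.64 km
Rhumb line: Δψ = -1.0078, q = Δφ/Δψ = 0.7464, d_rh = R√(Δφ²+q²Δλ²) = 7572.06 km
Excess = 7572.06 − 7359.64 = 212.42 ≈ 212 km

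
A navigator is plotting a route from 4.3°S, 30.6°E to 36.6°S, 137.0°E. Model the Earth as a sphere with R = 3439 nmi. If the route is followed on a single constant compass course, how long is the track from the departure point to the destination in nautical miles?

6193 nmi

Rhumb course C = atan2(Δλ, Δψ) with Δψ = ln[tan(π/4+φ₂/2)/tan(π/4+φ₁/2)] = -0.6121, Δλ = +1.8570 → C = 108.24°
d = R·|Δφ| / |cos C| = 3439·0.56374 / 0.31307 = 6193 nmi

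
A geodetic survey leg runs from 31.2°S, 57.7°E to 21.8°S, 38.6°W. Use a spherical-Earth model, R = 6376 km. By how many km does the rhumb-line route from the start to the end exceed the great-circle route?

Great circle: cos σ = sin φ₁ sin φ₂ + cos φ₁ cos φ₂ cos Δλ,  σ = 1.4654 rad → d_gc = 9343.2 km
Rhumb line: Δψ = +0.1836, q = Δφ/Δψ = 0.8934, d_rh = R√(Δφ²+q²Δλ²) = 9631.4 km
Excess = 9631.4 − 9343.2 = 288.2 ≈ 288 km

288 km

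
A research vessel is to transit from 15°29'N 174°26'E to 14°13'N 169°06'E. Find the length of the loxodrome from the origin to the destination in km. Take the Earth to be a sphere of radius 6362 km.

Rhumb course C = atan2(Δλ, Δψ) with Δψ = ln[tan(π/4+φ₂/2)/tan(π/4+φ₁/2)] = -0.0229, Δλ = -0.0931 → C = 256.20°
d = R·|Δφ| / |cos C| = 6362·0.02211 / 0.23861 = 589 km

589 km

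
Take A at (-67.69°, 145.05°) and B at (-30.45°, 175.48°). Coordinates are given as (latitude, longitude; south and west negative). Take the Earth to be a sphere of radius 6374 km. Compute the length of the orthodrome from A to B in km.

Haversine: a = sin²(Δφ/2)+cos φ₁ cos φ₂ sin²(Δλ/2) = 0.12449;  σ = 2·atan2(√a,√(1−a))
σ = 41.321° → d = Rσ = 6374·0.72118 = 4597 km

4597 km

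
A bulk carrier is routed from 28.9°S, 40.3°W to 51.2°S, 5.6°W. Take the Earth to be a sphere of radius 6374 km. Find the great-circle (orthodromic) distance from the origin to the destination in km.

3798 km

Haversine: a = sin²(Δφ/2)+cos φ₁ cos φ₂ sin²(Δλ/2) = 0.08618;  σ = 2·atan2(√a,√(1−a))
σ = 34.143° → d = Rσ = 6374·0.59590 = 3798 km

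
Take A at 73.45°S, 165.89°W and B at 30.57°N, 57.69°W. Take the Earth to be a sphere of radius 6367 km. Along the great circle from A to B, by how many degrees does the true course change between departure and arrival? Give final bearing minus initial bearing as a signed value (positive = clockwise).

Initial bearing θ₁ = atan2(sin Δλ cos φ₂, cos φ₁ sin φ₂ − sin φ₁ cos φ₂ cos Δλ) = 97.86°
Final bearing θ₂ = (initial bearing from the destination back to the start) + 180° = 19.13°
Δθ = θ₂ − θ₁ = -78.7°

-78.7°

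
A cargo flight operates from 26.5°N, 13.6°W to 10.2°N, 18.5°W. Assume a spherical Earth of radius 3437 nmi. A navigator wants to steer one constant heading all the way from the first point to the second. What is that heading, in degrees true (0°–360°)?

195.9°

Meridional parts: M(φ₁)=+0.4799, M(φ₂)=+0.1790 → ΔM = -0.3010;  Δλ = -0.0855 rad
tan C = Δλ / ΔM = +0.2842 → C = 195.86°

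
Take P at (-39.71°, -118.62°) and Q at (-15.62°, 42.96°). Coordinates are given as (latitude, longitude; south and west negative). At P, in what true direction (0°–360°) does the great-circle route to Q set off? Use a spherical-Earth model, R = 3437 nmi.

159.0°

θ = atan2( sin Δλ·cos φ₂ ,  cos φ₁ sin φ₂ − sin φ₁ cos φ₂ cos Δλ )
  = atan2(+0.3043, -0.7909) = 158.96°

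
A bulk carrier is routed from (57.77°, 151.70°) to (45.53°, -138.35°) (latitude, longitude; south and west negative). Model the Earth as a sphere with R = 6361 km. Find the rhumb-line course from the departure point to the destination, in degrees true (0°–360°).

Meridional parts: M(φ₁)=+1.2416, M(φ₂)=+0.8945 → ΔM = -0.3471;  Δλ = +1.2209 rad
tan C = Δλ / ΔM = -3.5174 → C = 105.87°

105.9°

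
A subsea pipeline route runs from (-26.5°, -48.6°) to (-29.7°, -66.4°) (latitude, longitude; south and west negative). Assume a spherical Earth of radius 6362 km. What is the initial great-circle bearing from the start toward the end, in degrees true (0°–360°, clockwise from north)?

254.4°

θ = atan2( sin Δλ·cos φ₂ ,  cos φ₁ sin φ₂ − sin φ₁ cos φ₂ cos Δλ )
  = atan2(-0.2655, -0.0744) = 254.35°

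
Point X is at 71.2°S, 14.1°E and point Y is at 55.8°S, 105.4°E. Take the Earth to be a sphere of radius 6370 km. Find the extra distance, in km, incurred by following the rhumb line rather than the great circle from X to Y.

405 km

Great circle: cos σ = sin φ₁ sin φ₂ + cos φ₁ cos φ₂ cos Δλ,  σ = 0.6780 rad → d_gc = 4318.7 km
Rhumb line: Δψ = +0.6197, q = Δφ/Δψ = 0.4338, d_rh = R√(Δφ²+q²Δλ²) = 4724.0 km
Excess = 4724.0 − 4318.7 = 405.3 ≈ 405 km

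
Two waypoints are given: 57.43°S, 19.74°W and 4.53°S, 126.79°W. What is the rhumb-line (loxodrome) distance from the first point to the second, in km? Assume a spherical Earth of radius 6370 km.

Rhumb course C = atan2(Δλ, Δψ) with Δψ = ln[tan(π/4+φ₂/2)/tan(π/4+φ₁/2)] = +1.1514, Δλ = -1.8684 → C = 301.64°
d = R·|Δφ| / |cos C| = 6370·0.92328 / 0.52463 = 11210 km

11210 km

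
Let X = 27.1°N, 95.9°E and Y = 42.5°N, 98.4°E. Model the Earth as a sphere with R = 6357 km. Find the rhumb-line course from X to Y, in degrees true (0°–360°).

Δψ = ln[tan(π/4+φ₂/2)/tan(π/4+φ₁/2)] = +0.3293
Δλ = +0.0436 rad (taken the short way round)
course = atan2(Δλ, Δψ) = 7.55°

7.5°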